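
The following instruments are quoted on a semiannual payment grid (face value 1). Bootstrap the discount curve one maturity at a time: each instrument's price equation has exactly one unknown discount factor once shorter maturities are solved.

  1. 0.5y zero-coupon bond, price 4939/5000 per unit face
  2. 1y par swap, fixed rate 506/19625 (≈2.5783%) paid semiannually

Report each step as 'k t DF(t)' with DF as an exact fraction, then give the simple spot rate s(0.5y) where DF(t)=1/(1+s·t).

1 1/2 4939/5000
2 1 9747/10000
s(0.5y) = (1/(4939/5000) − 1)/(1/2) = 122/4939 ≈ 2.4701%

step 1 [0.5y] zero: DF = P = 4939/5000 ≈ 0.987800
step 2 [1y] swap r/2=253/19625: DF=(1 − 253/19625·(0.987800))/(1+253/19625) = 9747/10000 ≈ 0.974700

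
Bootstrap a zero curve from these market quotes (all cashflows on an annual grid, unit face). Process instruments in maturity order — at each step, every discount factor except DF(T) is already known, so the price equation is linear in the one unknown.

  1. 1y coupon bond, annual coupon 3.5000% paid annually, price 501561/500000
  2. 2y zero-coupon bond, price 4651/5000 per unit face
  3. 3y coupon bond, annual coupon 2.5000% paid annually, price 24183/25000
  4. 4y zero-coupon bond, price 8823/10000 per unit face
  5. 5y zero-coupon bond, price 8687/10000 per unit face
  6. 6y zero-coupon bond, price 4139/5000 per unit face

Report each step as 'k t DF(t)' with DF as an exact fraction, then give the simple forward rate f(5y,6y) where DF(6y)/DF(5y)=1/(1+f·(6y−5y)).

step 1 [1y] bond c/1=7/200: DF=(501561/500000 − 7/200·(0))/(1+7/200) = 2423/2500 ≈ 0.969200
step 2 [2y] zero: DF = P = 4651/5000 ≈ 0.930200
step 3 [3y] bond c/1=1/40: DF=(24183/25000 − 1/40·(0.969200+0.930200))/(1+1/40) = 4487/5000 ≈ 0.897400
step 4 [4y] zero: DF = P = 8823/10000 ≈ 0.882300
step 5 [5y] zero: DF = P = 8687/10000 ≈ 0.868700
step 6 [6y] zero: DF = P = 4139/5000 ≈ 0.827800

1 1 2423/2500
2 2 4651/5000
3 3 4487/5000
4 4 8823/10000
5 5 8687/10000
6 6 4139/5000
f(5y,6y) = ((8687/10000)/(4139/5000) − 1)/(1) = 409/8278 ≈ 4.9408%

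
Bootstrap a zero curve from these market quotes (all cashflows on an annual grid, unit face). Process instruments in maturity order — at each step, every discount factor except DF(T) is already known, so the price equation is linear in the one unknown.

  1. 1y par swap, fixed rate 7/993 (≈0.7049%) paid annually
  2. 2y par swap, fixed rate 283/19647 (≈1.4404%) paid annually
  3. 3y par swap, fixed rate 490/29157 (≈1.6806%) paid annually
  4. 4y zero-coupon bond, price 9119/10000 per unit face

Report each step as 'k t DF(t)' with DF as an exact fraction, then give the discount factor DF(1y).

step 1 [1y] swap r/1=7/993: DF=(1 − 7/993·(0))/(1+7/993) = 993/1000 ≈ 0.993000
step 2 [2y] swap r/1=283/19647: DF=(1 − 283/19647·(0.993000))/(1+283/19647) = 9717/10000 ≈ 0.971700
step 3 [3y] swap r/1=490/29157: DF=(1 − 490/29157·(0.993000+0.971700))/(1+490/29157) = 951/1000 ≈ 0.951000
step 4 [4y] zero: DF = P = 9119/10000 ≈ 0.911900

1 1 993/1000
2 2 9717/10000
3 3 951/1000
4 4 9119/10000
DF(1y) = 993/1000 ≈ 0.993000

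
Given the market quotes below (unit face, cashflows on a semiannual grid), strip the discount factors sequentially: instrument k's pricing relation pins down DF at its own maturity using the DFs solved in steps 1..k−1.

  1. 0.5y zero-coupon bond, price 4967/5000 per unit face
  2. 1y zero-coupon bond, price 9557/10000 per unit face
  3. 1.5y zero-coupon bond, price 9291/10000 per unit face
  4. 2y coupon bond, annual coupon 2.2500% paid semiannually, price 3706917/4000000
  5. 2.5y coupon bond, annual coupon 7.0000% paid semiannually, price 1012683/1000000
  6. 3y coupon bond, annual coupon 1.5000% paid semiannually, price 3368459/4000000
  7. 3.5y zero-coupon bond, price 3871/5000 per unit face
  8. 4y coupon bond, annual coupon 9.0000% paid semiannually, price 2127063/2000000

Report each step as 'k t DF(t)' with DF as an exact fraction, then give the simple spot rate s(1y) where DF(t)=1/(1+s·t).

step 1 [0.5y] zero: DF = P = 4967/5000 ≈ 0.993400
step 2 [1y] zero: DF = P = 9557/10000 ≈ 0.955700
step 3 [1.5y] zero: DF = P = 9291/10000 ≈ 0.929100
step 4 [2y] bond c/2=9/800: DF=(3706917/4000000 − 9/800·(0.993400+0.955700+0.929100))/(1+9/800) = 2211/2500 ≈ 0.884400
step 5 [2.5y] bond c/2=7/200: DF=(1012683/1000000 − 7/200·(0.993400+0.955700+0.929100+0.884400))/(1+7/200) = 532/625 ≈ 0.851200
step 6 [3y] bond c/2=3/400: DF=(3368459/4000000 − 3/400·(0.993400+0.955700+0.929100+0.884400+0.851200))/(1+3/400) = 1603/2000 ≈ 0.801500
step 7 [3.5y] zero: DF = P = 3871/5000 ≈ 0.774200
step 8 [4y] bond c/2=9/200: DF=(2127063/2000000 − 9/200·(0.993400+0.955700+0.929100+0.884400+0.851200+0.801500+0.774200))/(1+9/200) = 939/1250 ≈ 0.751200

1 1/2 4967/5000
2 1 9557/10000
3 3/2 9291/10000
4 2 2211/2500
5 5/2 532/625
6 3 1603/2000
7 7/2 3871/5000
8 4 939/1250
s(1y) = (1/(9557/10000) − 1)/(1) = 443/9557 ≈ 4.6353%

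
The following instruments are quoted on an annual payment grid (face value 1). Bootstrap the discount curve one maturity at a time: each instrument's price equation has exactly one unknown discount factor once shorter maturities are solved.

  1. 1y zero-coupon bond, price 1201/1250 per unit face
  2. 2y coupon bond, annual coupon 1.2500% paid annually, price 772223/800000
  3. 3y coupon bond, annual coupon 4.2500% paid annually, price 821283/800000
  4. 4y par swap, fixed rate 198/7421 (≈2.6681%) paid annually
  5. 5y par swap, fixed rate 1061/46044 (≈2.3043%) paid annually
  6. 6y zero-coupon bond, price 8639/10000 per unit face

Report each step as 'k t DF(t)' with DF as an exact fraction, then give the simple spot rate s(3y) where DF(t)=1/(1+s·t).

step 1 [1y] zero: DF = P = 1201/1250 ≈ 0.960800
step 2 [2y] bond c/1=1/80: DF=(772223/800000 − 1/80·(0.960800))/(1+1/80) = 1883/2000 ≈ 0.941500
step 3 [3y] bond c/1=17/400: DF=(821283/800000 − 17/400·(0.960800+0.941500))/(1+17/400) = 567/625 ≈ 0.907200
step 4 [4y] swap r/1=198/7421: DF=(1 − 198/7421·(0.960800+0.941500+0.907200))/(1+198/7421) = 901/1000 ≈ 0.901000
step 5 [5y] swap r/1=1061/46044: DF=(1 − 1061/46044·(0.960800+0.941500+0.907200+0.901000))/(1+1061/46044) = 8939/10000 ≈ 0.893900
step 6 [6y] zero: DF = P = 8639/10000 ≈ 0.863900

1 1 1201/1250
2 2 1883/2000
3 3 567/625
4 4 901/1000
5 5 8939/10000
6 6 8639/10000
s(3y) = (1/(567/625) − 1)/(3) = 58/1701 ≈ 3.4098%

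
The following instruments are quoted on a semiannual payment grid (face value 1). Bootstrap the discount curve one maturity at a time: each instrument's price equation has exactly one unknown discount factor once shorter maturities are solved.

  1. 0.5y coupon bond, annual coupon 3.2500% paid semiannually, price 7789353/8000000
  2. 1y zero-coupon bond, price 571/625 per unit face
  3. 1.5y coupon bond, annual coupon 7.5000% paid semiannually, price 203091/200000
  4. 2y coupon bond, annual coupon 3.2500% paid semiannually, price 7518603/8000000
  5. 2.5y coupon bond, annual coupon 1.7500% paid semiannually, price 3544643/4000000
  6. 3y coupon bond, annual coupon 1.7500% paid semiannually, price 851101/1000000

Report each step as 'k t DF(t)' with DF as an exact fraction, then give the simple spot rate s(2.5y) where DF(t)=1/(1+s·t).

1 1/2 9581/10000
2 1 571/625
3 3/2 9111/10000
4 2 8803/10000
5 5/2 8467/10000
6 3 4023/5000
s(2.5y) = (1/(8467/10000) − 1)/(5/2) = 3066/42335 ≈ 7.2422%

step 1 [0.5y] bond c/2=13/800: DF=(7789353/8000000 − 13/800·(0))/(1+13/800) = 9581/10000 ≈ 0.958100
step 2 [1y] zero: DF = P = 571/625 ≈ 0.913600
step 3 [1.5y] bond c/2=3/80: DF=(203091/200000 − 3/80·(0.958100+0.913600))/(1+3/80) = 9111/10000 ≈ 0.911100
step 4 [2y] bond c/2=13/800: DF=(7518603/8000000 − 13/800·(0.958100+0.913600+0.911100))/(1+13/800) = 8803/10000 ≈ 0.880300
step 5 [2.5y] bond c/2=7/800: DF=(3544643/4000000 − 7/800·(0.958100+0.913600+0.911100+0.880300))/(1+7/800) = 8467/10000 ≈ 0.846700
step 6 [3y] bond c/2=7/800: DF=(851101/1000000 − 7/800·(0.958100+0.913600+0.911100+0.880300+0.846700))/(1+7/800) = 4023/5000 ≈ 0.804600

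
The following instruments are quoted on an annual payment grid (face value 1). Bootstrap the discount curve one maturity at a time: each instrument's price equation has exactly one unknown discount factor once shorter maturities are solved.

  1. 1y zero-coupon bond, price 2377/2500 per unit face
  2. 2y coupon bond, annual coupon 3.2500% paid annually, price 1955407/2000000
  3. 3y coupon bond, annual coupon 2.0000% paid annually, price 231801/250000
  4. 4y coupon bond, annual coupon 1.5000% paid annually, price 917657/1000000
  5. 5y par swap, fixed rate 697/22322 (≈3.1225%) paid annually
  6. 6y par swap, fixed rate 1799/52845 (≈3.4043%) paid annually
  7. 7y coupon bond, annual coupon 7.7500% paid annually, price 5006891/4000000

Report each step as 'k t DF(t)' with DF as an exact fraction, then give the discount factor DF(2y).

step 1 [1y] zero: DF = P = 2377/2500 ≈ 0.950800
step 2 [2y] bond c/1=13/400: DF=(1955407/2000000 − 13/400·(0.950800))/(1+13/400) = 917/1000 ≈ 0.917000
step 3 [3y] bond c/1=1/50: DF=(231801/250000 − 1/50·(0.950800+0.917000))/(1+1/50) = 2181/2500 ≈ 0.872400
step 4 [4y] bond c/1=3/200: DF=(917657/1000000 − 3/200·(0.950800+0.917000+0.872400))/(1+3/200) = 2159/2500 ≈ 0.863600
step 5 [5y] swap r/1=697/22322: DF=(1 − 697/22322·(0.950800+0.917000+0.872400+0.863600))/(1+697/22322) = 4303/5000 ≈ 0.860600
step 6 [6y] swap r/1=1799/52845: DF=(1 − 1799/52845·(0.950800+0.917000+0.872400+0.863600+0.860600))/(1+1799/52845) = 8201/10000 ≈ 0.820100
step 7 [7y] bond c/1=31/400: DF=(5006891/4000000 − 31/400·(0.950800+0.917000+0.872400+0.863600+0.860600+0.820100))/(1+31/400) = 977/1250 ≈ 0.781600

1 1 2377/2500
2 2 917/1000
3 3 2181/2500
4 4 2159/2500
5 5 4303/5000
6 6 8201/10000
7 7 977/1250
DF(2y) = 917/1000 ≈ 0.917000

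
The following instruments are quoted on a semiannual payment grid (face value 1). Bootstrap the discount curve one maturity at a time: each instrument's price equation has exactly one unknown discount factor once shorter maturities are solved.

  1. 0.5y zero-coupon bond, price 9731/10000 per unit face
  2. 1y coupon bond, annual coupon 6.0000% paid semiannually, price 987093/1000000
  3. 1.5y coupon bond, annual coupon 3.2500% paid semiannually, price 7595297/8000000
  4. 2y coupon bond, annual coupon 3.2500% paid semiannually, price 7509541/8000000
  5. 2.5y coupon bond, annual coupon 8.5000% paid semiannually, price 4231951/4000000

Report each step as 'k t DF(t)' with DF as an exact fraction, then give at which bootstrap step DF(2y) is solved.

step 1 [0.5y] zero: DF = P = 9731/10000 ≈ 0.973100
step 2 [1y] bond c/2=3/100: DF=(987093/1000000 − 3/100·(0.973100))/(1+3/100) = 93/100 ≈ 0.930000
step 3 [1.5y] bond c/2=13/800: DF=(7595297/8000000 − 13/800·(0.973100+0.930000))/(1+13/800) = 4519/5000 ≈ 0.903800
step 4 [2y] bond c/2=13/800: DF=(7509541/8000000 − 13/800·(0.973100+0.930000+0.903800))/(1+13/800) = 2197/2500 ≈ 0.878800
step 5 [2.5y] bond c/2=17/400: DF=(4231951/4000000 − 17/400·(0.973100+0.930000+0.903800+0.878800))/(1+17/400) = 4323/5000 ≈ 0.864600

1 1/2 9731/10000
2 1 93/100
3 3/2 4519/5000
4 2 2197/2500
5 5/2 4323/5000
DF(2y) is solved at step 4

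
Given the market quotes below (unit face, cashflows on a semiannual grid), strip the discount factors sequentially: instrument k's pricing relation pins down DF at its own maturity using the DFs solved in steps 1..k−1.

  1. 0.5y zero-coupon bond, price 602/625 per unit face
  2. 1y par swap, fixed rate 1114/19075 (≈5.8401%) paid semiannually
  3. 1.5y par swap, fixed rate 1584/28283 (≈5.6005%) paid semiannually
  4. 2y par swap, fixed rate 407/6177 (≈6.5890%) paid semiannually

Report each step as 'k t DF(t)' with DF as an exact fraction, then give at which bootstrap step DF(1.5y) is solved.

step 1 [0.5y] zero: DF = P = 602/625 ≈ 0.963200
step 2 [1y] swap r/2=557/19075: DF=(1 − 557/19075·(0.963200))/(1+557/19075) = 9443/10000 ≈ 0.944300
step 3 [1.5y] swap r/2=792/28283: DF=(1 − 792/28283·(0.963200+0.944300))/(1+792/28283) = 1151/1250 ≈ 0.920800
step 4 [2y] swap r/2=407/12354: DF=(1 − 407/12354·(0.963200+0.944300+0.920800))/(1+407/12354) = 8779/10000 ≈ 0.877900

1 1/2 602/625
2 1 9443/10000
3 3/2 1151/1250
4 2 8779/10000
DF(1.5y) is solved at step 3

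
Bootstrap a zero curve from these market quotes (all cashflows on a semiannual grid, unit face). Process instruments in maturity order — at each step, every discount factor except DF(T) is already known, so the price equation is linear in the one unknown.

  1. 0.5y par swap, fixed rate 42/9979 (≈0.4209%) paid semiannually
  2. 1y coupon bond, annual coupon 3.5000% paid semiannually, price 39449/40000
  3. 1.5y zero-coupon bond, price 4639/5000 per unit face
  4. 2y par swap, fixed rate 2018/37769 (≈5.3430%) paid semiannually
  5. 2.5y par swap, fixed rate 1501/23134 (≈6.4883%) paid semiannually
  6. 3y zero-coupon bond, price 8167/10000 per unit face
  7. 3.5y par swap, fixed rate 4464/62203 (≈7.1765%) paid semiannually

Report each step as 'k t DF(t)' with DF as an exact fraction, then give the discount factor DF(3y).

1 1/2 9979/10000
2 1 9521/10000
3 3/2 4639/5000
4 2 8991/10000
5 5/2 8499/10000
6 3 8167/10000
7 7/2 971/1250
DF(3y) = 8167/10000 ≈ 0.816700

step 1 [0.5y] swap r/2=21/9979: DF=(1 − 21/9979·(0))/(1+21/9979) = 9979/10000 ≈ 0.997900
step 2 [1y] bond c/2=7/400: DF=(39449/40000 − 7/400·(0.997900))/(1+7/400) = 9521/10000 ≈ 0.952100
step 3 [1.5y] zero: DF = P = 4639/5000 ≈ 0.927800
step 4 [2y] swap r/2=1009/37769: DF=(1 − 1009/37769·(0.997900+0.952100+0.927800))/(1+1009/37769) = 8991/10000 ≈ 0.899100
step 5 [2.5y] swap r/2=1501/46268: DF=(1 − 1501/46268·(0.997900+0.952100+0.927800+0.899100))/(1+1501/46268) = 8499/10000 ≈ 0.849900
step 6 [3y] zero: DF = P = 8167/10000 ≈ 0.816700
step 7 [3.5y] swap r/2=2232/62203: DF=(1 − 2232/62203·(0.997900+0.952100+0.927800+0.899100+0.849900+0.816700))/(1+2232/62203) = 971/1250 ≈ 0.776800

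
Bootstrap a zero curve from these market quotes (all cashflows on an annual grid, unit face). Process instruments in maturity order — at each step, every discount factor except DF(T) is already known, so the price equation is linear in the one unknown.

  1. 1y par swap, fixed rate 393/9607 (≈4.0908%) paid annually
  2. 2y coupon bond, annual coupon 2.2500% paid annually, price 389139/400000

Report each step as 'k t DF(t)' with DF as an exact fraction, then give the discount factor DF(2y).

1 1 9607/10000
2 2 9303/10000
DF(2y) = 9303/10000 ≈ 0.930300

step 1 [1y] swap r/1=393/9607: DF=(1 − 393/9607·(0))/(1+393/9607) = 9607/10000 ≈ 0.960700
step 2 [2y] bond c/1=9/400: DF=(389139/400000 − 9/400·(0.960700))/(1+9/400) = 9303/10000 ≈ 0.930300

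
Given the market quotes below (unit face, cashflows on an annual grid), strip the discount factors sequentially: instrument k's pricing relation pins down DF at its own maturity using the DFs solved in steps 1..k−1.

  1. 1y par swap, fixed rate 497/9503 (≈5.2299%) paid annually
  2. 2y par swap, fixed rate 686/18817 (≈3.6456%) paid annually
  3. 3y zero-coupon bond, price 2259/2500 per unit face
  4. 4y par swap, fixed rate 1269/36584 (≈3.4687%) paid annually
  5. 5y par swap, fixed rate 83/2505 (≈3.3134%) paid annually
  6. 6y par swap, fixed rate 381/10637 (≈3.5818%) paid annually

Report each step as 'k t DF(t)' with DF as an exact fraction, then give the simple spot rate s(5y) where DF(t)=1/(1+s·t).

step 1 [1y] swap r/1=497/9503: DF=(1 − 497/9503·(0))/(1+497/9503) = 9503/10000 ≈ 0.950300
step 2 [2y] swap r/1=686/18817: DF=(1 − 686/18817·(0.950300))/(1+686/18817) = 4657/5000 ≈ 0.931400
step 3 [3y] zero: DF = P = 2259/2500 ≈ 0.903600
step 4 [4y] swap r/1=1269/36584: DF=(1 − 1269/36584·(0.950300+0.931400+0.903600))/(1+1269/36584) = 8731/10000 ≈ 0.873100
step 5 [5y] swap r/1=83/2505: DF=(1 − 83/2505·(0.950300+0.931400+0.903600+0.873100))/(1+83/2505) = 4253/5000 ≈ 0.850600
step 6 [6y] swap r/1=381/10637: DF=(1 − 381/10637·(0.950300+0.931400+0.903600+0.873100+0.850600))/(1+381/10637) = 1619/2000 ≈ 0.809500

1 1 9503/10000
2 2 4657/5000
3 3 2259/2500
4 4 8731/10000
5 5 4253/5000
6 6 1619/2000
s(5y) = (1/(4253/5000) − 1)/(5) = 747/21265 ≈ 3.5128%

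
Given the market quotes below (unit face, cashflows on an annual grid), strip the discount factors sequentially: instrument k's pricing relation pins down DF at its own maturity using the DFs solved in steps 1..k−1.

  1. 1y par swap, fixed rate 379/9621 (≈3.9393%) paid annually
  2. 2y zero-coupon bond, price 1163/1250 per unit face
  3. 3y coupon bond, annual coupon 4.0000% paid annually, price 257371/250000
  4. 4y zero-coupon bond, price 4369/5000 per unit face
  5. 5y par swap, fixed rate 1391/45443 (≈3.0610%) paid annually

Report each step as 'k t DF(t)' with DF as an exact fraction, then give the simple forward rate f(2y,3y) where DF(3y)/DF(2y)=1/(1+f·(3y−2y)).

1 1 9621/10000
2 2 1163/1250
3 3 9171/10000
4 4 4369/5000
5 5 8609/10000
f(2y,3y) = ((1163/1250)/(9171/10000) − 1)/(1) = 133/9171 ≈ 1.4502%

step 1 [1y] swap r/1=379/9621: DF=(1 − 379/9621·(0))/(1+379/9621) = 9621/10000 ≈ 0.962100
step 2 [2y] zero: DF = P = 1163/1250 ≈ 0.930400
step 3 [3y] bond c/1=1/25: DF=(257371/250000 − 1/25·(0.962100+0.930400))/(1+1/25) = 9171/10000 ≈ 0.917100
step 4 [4y] zero: DF = P = 4369/5000 ≈ 0.873800
step 5 [5y] swap r/1=1391/45443: DF=(1 − 1391/45443·(0.962100+0.930400+0.917100+0.873800))/(1+1391/45443) = 8609/10000 ≈ 0.860900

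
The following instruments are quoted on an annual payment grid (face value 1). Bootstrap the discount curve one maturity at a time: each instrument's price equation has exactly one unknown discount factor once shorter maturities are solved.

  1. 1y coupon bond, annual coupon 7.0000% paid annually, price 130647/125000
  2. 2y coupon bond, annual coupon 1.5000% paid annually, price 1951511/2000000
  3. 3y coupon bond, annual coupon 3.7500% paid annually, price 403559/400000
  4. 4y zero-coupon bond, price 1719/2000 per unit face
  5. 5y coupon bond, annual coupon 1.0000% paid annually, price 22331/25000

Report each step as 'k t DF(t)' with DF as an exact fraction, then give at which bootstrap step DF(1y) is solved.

step 1 [1y] bond c/1=7/100: DF=(130647/125000 − 7/100·(0))/(1+7/100) = 1221/1250 ≈ 0.976800
step 2 [2y] bond c/1=3/200: DF=(1951511/2000000 − 3/200·(0.976800))/(1+3/200) = 9469/10000 ≈ 0.946900
step 3 [3y] bond c/1=3/80: DF=(403559/400000 − 3/80·(0.976800+0.946900))/(1+3/80) = 9029/10000 ≈ 0.902900
step 4 [4y] zero: DF = P = 1719/2000 ≈ 0.859500
step 5 [5y] bond c/1=1/100: DF=(22331/25000 − 1/100·(0.976800+0.946900+0.902900+0.859500))/(1+1/100) = 8479/10000 ≈ 0.847900

1 1 1221/1250
2 2 9469/10000
3 3 9029/10000
4 4 1719/2000
5 5 8479/10000
DF(1y) is solved at step 1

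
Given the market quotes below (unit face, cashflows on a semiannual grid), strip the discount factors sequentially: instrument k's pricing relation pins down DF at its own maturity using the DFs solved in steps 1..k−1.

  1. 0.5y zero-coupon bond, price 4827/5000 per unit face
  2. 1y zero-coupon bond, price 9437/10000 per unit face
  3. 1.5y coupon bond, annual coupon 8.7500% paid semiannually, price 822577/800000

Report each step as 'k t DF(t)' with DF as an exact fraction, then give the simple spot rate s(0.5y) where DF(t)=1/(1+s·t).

1 1/2 4827/5000
2 1 9437/10000
3 3/2 9051/10000
s(0.5y) = (1/(4827/5000) − 1)/(1/2) = 346/4827 ≈ 7.1680%

step 1 [0.5y] zero: DF = P = 4827/5000 ≈ 0.965400
step 2 [1y] zero: DF = P = 9437/10000 ≈ 0.943700
step 3 [1.5y] bond c/2=7/160: DF=(822577/800000 − 7/160·(0.965400+0.943700))/(1+7/160) = 9051/10000 ≈ 0.905100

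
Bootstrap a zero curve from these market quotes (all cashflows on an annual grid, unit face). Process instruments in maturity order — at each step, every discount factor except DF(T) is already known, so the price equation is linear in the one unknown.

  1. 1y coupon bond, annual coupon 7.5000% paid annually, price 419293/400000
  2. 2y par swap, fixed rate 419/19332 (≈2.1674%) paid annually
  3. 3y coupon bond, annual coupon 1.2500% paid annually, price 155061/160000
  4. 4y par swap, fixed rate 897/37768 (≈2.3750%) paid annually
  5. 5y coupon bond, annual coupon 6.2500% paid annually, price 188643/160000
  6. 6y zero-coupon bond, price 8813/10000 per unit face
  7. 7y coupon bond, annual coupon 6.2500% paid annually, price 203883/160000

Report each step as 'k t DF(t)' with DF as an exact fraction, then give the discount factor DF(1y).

step 1 [1y] bond c/1=3/40: DF=(419293/400000 − 3/40·(0))/(1+3/40) = 9751/10000 ≈ 0.975100
step 2 [2y] swap r/1=419/19332: DF=(1 − 419/19332·(0.975100))/(1+419/19332) = 9581/10000 ≈ 0.958100
step 3 [3y] bond c/1=1/80: DF=(155061/160000 − 1/80·(0.975100+0.958100))/(1+1/80) = 9333/10000 ≈ 0.933300
step 4 [4y] swap r/1=897/37768: DF=(1 − 897/37768·(0.975100+0.958100+0.933300))/(1+897/37768) = 9103/10000 ≈ 0.910300
step 5 [5y] bond c/1=1/16: DF=(188643/160000 − 1/16·(0.975100+0.958100+0.933300+0.910300))/(1+1/16) = 71/80 ≈ 0.887500
step 6 [6y] zero: DF = P = 8813/10000 ≈ 0.881300
step 7 [7y] bond c/1=1/16: DF=(203883/160000 − 1/16·(0.975100+0.958100+0.933300+0.910300+0.887500+0.881300))/(1+1/16) = 8731/10000 ≈ 0.873100

1 1 9751/10000
2 2 9581/10000
3 3 9333/10000
4 4 9103/10000
5 5 71/80
6 6 8813/10000
7 7 8731/10000
DF(1y) = 9751/10000 ≈ 0.975100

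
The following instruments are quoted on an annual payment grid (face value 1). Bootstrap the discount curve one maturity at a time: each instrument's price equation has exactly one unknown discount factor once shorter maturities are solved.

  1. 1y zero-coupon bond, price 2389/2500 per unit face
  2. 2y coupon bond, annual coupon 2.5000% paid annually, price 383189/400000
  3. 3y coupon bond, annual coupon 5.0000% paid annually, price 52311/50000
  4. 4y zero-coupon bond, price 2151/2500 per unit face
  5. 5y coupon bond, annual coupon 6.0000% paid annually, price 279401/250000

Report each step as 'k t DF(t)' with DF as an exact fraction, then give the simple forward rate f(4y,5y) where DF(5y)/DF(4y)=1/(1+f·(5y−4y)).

1 1 2389/2500
2 2 9113/10000
3 3 363/400
4 4 2151/2500
5 5 4243/5000
f(4y,5y) = ((2151/2500)/(4243/5000) − 1)/(1) = 59/4243 ≈ 1.3905%

step 1 [1y] zero: DF = P = 2389/2500 ≈ 0.955600
step 2 [2y] bond c/1=1/40: DF=(383189/400000 − 1/40·(0.955600))/(1+1/40) = 9113/10000 ≈ 0.911300
step 3 [3y] bond c/1=1/20: DF=(52311/50000 − 1/20·(0.955600+0.911300))/(1+1/20) = 363/400 ≈ 0.907500
step 4 [4y] zero: DF = P = 2151/2500 ≈ 0.860400
step 5 [5y] bond c/1=3/50: DF=(279401/250000 − 3/50·(0.955600+0.911300+0.907500+0.860400))/(1+3/50) = 4243/5000 ≈ 0.848600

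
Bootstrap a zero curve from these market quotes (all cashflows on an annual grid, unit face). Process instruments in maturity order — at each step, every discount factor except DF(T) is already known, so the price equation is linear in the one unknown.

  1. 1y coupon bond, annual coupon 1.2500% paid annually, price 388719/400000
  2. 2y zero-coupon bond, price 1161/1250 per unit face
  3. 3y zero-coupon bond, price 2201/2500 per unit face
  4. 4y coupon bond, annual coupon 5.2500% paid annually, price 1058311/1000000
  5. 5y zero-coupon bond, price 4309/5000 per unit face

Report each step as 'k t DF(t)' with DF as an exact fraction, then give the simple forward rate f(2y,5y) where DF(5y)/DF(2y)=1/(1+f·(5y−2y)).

step 1 [1y] bond c/1=1/80: DF=(388719/400000 − 1/80·(0))/(1+1/80) = 4799/5000 ≈ 0.959800
step 2 [2y] zero: DF = P = 1161/1250 ≈ 0.928800
step 3 [3y] zero: DF = P = 2201/2500 ≈ 0.880400
step 4 [4y] bond c/1=21/400: DF=(1058311/1000000 − 21/400·(0.959800+0.928800+0.880400))/(1+21/400) = 4337/5000 ≈ 0.867400
step 5 [5y] zero: DF = P = 4309/5000 ≈ 0.861800

1 1 4799/5000
2 2 1161/1250
3 3 2201/2500
4 4 4337/5000
5 5 4309/5000
f(2y,5y) = ((1161/1250)/(4309/5000) − 1)/(3) = 335/12927 ≈ 2.5915%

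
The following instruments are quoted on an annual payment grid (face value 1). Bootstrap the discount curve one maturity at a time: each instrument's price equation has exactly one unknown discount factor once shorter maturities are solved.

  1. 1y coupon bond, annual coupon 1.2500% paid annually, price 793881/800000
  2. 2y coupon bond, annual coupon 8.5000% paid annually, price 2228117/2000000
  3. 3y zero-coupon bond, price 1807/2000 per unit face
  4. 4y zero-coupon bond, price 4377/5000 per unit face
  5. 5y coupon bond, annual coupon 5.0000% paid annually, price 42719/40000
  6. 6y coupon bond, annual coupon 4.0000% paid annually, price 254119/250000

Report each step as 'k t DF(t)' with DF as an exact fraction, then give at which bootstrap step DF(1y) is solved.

step 1 [1y] bond c/1=1/80: DF=(793881/800000 − 1/80·(0))/(1+1/80) = 9801/10000 ≈ 0.980100
step 2 [2y] bond c/1=17/200: DF=(2228117/2000000 − 17/200·(0.980100))/(1+17/200) = 19/20 ≈ 0.950000
step 3 [3y] zero: DF = P = 1807/2000 ≈ 0.903500
step 4 [4y] zero: DF = P = 4377/5000 ≈ 0.875400
step 5 [5y] bond c/1=1/20: DF=(42719/40000 − 1/20·(0.980100+0.950000+0.903500+0.875400))/(1+1/20) = 1681/2000 ≈ 0.840500
step 6 [6y] bond c/1=1/25: DF=(254119/250000 − 1/25·(0.980100+0.950000+0.903500+0.875400+0.840500))/(1+1/25) = 1003/1250 ≈ 0.802400

1 1 9801/10000
2 2 19/20
3 3 1807/2000
4 4 4377/5000
5 5 1681/2000
6 6 1003/1250
DF(1y) is solved at step 1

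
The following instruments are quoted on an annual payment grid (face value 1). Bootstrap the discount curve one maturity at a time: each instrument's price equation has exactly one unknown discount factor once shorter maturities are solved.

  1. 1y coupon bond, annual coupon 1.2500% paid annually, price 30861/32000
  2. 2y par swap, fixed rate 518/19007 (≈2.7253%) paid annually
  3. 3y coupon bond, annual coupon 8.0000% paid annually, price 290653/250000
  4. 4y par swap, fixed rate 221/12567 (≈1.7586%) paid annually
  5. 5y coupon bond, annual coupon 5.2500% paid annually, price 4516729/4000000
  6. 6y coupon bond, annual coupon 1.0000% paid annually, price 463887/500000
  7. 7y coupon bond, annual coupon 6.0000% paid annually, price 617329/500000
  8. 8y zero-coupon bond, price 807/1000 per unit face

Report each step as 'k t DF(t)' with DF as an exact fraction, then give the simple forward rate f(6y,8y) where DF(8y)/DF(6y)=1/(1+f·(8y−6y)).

1 1 381/400
2 2 4741/5000
3 3 9357/10000
4 4 9337/10000
5 5 553/625
6 6 349/400
7 7 8519/10000
8 8 807/1000
f(6y,8y) = ((349/400)/(807/1000) − 1)/(2) = 131/3228 ≈ 4.0582%

step 1 [1y] bond c/1=1/80: DF=(30861/32000 − 1/80·(0))/(1+1/80) = 381/400 ≈ 0.952500
step 2 [2y] swap r/1=518/19007: DF=(1 − 518/19007·(0.952500))/(1+518/19007) = 4741/5000 ≈ 0.948200
step 3 [3y] bond c/1=2/25: DF=(290653/250000 − 2/25·(0.952500+0.948200))/(1+2/25) = 9357/10000 ≈ 0.935700
step 4 [4y] swap r/1=221/12567: DF=(1 − 221/12567·(0.952500+0.948200+0.935700))/(1+221/12567) = 9337/10000 ≈ 0.933700
step 5 [5y] bond c/1=21/400: DF=(4516729/4000000 − 21/400·(0.952500+0.948200+0.935700+0.933700))/(1+21/400) = 553/625 ≈ 0.884800
step 6 [6y] bond c/1=1/100: DF=(463887/500000 − 1/100·(0.952500+0.948200+0.935700+0.933700+0.884800))/(1+1/100) = 349/400 ≈ 0.872500
step 7 [7y] bond c/1=3/50: DF=(617329/500000 − 3/50·(0.952500+0.948200+0.935700+0.933700+0.884800+0.872500))/(1+3/50) = 8519/10000 ≈ 0.851900
step 8 [8y] zero: DF = P = 807/1000 ≈ 0.807000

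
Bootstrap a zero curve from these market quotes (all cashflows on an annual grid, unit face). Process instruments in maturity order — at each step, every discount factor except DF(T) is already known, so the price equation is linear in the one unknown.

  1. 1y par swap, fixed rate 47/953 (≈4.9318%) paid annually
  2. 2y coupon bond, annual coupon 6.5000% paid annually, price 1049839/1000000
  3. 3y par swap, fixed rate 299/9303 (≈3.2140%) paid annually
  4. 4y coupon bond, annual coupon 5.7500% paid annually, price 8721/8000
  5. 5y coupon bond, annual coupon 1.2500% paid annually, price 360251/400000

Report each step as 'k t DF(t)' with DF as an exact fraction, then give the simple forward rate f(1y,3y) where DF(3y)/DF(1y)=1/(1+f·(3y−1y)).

1 1 953/1000
2 2 2319/2500
3 3 9103/10000
4 4 8791/10000
5 5 4221/5000
f(1y,3y) = ((953/1000)/(9103/10000) − 1)/(2) = 427/18206 ≈ 2.3454%

step 1 [1y] swap r/1=47/953: DF=(1 − 47/953·(0))/(1+47/953) = 953/1000 ≈ 0.953000
step 2 [2y] bond c/1=13/200: DF=(1049839/1000000 − 13/200·(0.953000))/(1+13/200) = 2319/2500 ≈ 0.927600
step 3 [3y] swap r/1=299/9303: DF=(1 − 299/9303·(0.953000+0.927600))/(1+299/9303) = 9103/10000 ≈ 0.910300
step 4 [4y] bond c/1=23/400: DF=(8721/8000 − 23/400·(0.953000+0.927600+0.910300))/(1+23/400) = 8791/10000 ≈ 0.879100
step 5 [5y] bond c/1=1/80: DF=(360251/400000 − 1/80·(0.953000+0.927600+0.910300+0.879100))/(1+1/80) = 4221/5000 ≈ 0.844200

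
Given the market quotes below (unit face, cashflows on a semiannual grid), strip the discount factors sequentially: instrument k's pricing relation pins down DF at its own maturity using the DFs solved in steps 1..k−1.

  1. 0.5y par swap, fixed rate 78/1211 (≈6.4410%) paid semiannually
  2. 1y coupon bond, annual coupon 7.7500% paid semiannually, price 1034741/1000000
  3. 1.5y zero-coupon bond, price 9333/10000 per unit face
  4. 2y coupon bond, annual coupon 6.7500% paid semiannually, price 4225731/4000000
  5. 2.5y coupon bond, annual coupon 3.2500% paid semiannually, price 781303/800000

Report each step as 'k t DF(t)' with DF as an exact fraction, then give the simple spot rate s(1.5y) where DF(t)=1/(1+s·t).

step 1 [0.5y] swap r/2=39/1211: DF=(1 − 39/1211·(0))/(1+39/1211) = 1211/1250 ≈ 0.968800
step 2 [1y] bond c/2=31/800: DF=(1034741/1000000 − 31/800·(0.968800))/(1+31/800) = 24/25 ≈ 0.960000
step 3 [1.5y] zero: DF = P = 9333/10000 ≈ 0.933300
step 4 [2y] bond c/2=27/800: DF=(4225731/4000000 − 27/800·(0.968800+0.960000+0.933300))/(1+27/800) = 1857/2000 ≈ 0.928500
step 5 [2.5y] bond c/2=13/800: DF=(781303/800000 − 13/800·(0.968800+0.960000+0.933300+0.928500))/(1+13/800) = 2251/2500 ≈ 0.900400

1 1/2 1211/1250
2 1 24/25
3 3/2 9333/10000
4 2 1857/2000
5 5/2 2251/2500
s(1.5y) = (1/(9333/10000) − 1)/(3/2) = 1334/27999 ≈ 4.7645%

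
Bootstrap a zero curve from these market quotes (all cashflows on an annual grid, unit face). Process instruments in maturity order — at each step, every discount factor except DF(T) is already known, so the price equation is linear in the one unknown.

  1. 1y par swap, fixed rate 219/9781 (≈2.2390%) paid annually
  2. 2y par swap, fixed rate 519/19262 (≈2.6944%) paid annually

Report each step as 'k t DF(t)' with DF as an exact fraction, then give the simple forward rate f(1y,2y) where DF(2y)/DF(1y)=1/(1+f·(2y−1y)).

step 1 [1y] swap r/1=219/9781: DF=(1 − 219/9781·(0))/(1+219/9781) = 9781/10000 ≈ 0.978100
step 2 [2y] swap r/1=519/19262: DF=(1 − 519/19262·(0.978100))/(1+519/19262) = 9481/10000 ≈ 0.948100

1 1 9781/10000
2 2 9481/10000
f(1y,2y) = ((9781/10000)/(9481/10000) − 1)/(1) = 300/9481 ≈ 3.1642%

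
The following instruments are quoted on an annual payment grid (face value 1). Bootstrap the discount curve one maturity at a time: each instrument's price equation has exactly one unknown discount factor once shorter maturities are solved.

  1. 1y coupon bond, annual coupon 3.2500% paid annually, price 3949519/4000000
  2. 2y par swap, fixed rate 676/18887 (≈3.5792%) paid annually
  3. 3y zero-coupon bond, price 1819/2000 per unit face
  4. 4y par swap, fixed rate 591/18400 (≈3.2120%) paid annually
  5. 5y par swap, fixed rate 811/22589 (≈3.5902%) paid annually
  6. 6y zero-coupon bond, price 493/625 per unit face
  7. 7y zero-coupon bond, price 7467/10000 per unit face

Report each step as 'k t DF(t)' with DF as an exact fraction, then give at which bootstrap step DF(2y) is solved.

1 1 9563/10000
2 2 2331/2500
3 3 1819/2000
4 4 4409/5000
5 5 4189/5000
6 6 493/625
7 7 7467/10000
DF(2y) is solved at step 2

step 1 [1y] bond c/1=13/400: DF=(3949519/4000000 − 13/400·(0))/(1+13/400) = 9563/10000 ≈ 0.956300
step 2 [2y] swap r/1=676/18887: DF=(1 − 676/18887·(0.956300))/(1+676/18887) = 2331/2500 ≈ 0.932400
step 3 [3y] zero: DF = P = 1819/2000 ≈ 0.909500
step 4 [4y] swap r/1=591/18400: DF=(1 − 591/18400·(0.956300+0.932400+0.909500))/(1+591/18400) = 4409/5000 ≈ 0.881800
step 5 [5y] swap r/1=811/22589: DF=(1 − 811/22589·(0.956300+0.932400+0.909500+0.881800))/(1+811/22589) = 4189/5000 ≈ 0.837800
step 6 [6y] zero: DF = P = 493/625 ≈ 0.788800
step 7 [7y] zero: DF = P = 7467/10000 ≈ 0.746700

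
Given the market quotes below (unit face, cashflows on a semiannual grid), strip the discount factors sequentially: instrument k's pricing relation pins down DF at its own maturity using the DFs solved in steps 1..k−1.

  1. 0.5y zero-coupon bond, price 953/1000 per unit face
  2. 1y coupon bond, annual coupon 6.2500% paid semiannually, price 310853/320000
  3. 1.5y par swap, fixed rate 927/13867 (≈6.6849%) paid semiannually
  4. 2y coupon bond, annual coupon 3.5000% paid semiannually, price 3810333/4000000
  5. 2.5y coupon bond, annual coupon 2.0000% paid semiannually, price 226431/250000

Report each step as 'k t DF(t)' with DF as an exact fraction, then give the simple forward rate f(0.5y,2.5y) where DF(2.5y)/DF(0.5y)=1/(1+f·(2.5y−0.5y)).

step 1 [0.5y] zero: DF = P = 953/1000 ≈ 0.953000
step 2 [1y] bond c/2=1/32: DF=(310853/320000 − 1/32·(0.953000))/(1+1/32) = 9131/10000 ≈ 0.913100
step 3 [1.5y] swap r/2=927/27734: DF=(1 − 927/27734·(0.953000+0.913100))/(1+927/27734) = 9073/10000 ≈ 0.907300
step 4 [2y] bond c/2=7/400: DF=(3810333/4000000 − 7/400·(0.953000+0.913100+0.907300))/(1+7/400) = 1777/2000 ≈ 0.888500
step 5 [2.5y] bond c/2=1/100: DF=(226431/250000 − 1/100·(0.953000+0.913100+0.907300+0.888500))/(1+1/100) = 1721/2000 ≈ 0.860500

1 1/2 953/1000
2 1 9131/10000
3 3/2 9073/10000
4 2 1777/2000
5 5/2 1721/2000
f(0.5y,2.5y) = ((953/1000)/(1721/2000) − 1)/(2) = 185/3442 ≈ 5.3748%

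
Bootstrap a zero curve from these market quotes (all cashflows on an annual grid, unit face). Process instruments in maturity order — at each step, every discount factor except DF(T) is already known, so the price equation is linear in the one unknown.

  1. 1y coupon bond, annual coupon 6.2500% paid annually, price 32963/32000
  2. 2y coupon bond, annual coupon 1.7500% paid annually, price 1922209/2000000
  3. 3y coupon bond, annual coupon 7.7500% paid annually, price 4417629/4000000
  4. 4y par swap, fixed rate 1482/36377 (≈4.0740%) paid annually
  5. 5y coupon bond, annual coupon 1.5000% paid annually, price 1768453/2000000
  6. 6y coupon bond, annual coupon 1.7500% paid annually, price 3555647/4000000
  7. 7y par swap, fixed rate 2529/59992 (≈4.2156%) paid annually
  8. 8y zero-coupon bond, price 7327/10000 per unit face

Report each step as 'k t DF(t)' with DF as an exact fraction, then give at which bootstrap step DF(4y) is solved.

step 1 [1y] bond c/1=1/16: DF=(32963/32000 − 1/16·(0))/(1+1/16) = 1939/2000 ≈ 0.969500
step 2 [2y] bond c/1=7/400: DF=(1922209/2000000 − 7/400·(0.969500))/(1+7/400) = 9279/10000 ≈ 0.927900
step 3 [3y] bond c/1=31/400: DF=(4417629/4000000 − 31/400·(0.969500+0.927900))/(1+31/400) = 1777/2000 ≈ 0.888500
step 4 [4y] swap r/1=1482/36377: DF=(1 − 1482/36377·(0.969500+0.927900+0.888500))/(1+1482/36377) = 4259/5000 ≈ 0.851800
step 5 [5y] bond c/1=3/200: DF=(1768453/2000000 − 3/200·(0.969500+0.927900+0.888500+0.851800))/(1+3/200) = 4087/5000 ≈ 0.817400
step 6 [6y] bond c/1=7/400: DF=(3555647/4000000 − 7/400·(0.969500+0.927900+0.888500+0.851800+0.817400))/(1+7/400) = 797/1000 ≈ 0.797000
step 7 [7y] swap r/1=2529/59992: DF=(1 − 2529/59992·(0.969500+0.927900+0.888500+0.851800+0.817400+0.797000))/(1+2529/59992) = 7471/10000 ≈ 0.747100
step 8 [8y] zero: DF = P = 7327/10000 ≈ 0.732700

1 1 1939/2000
2 2 9279/10000
3 3 1777/2000
4 4 4259/5000
5 5 4087/5000
6 6 797/1000
7 7 7471/10000
8 8 7327/10000
DF(4y) is solved at step 4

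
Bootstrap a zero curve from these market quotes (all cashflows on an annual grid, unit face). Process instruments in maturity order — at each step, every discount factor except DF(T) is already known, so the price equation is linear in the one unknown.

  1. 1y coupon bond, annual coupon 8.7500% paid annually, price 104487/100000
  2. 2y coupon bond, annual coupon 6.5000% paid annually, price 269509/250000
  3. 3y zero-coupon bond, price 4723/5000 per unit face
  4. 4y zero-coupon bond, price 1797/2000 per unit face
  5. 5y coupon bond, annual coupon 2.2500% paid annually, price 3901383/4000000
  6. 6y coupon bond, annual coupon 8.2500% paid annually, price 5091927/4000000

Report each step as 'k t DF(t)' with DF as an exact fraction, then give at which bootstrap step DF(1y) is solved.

1 1 1201/1250
2 2 596/625
3 3 4723/5000
4 4 1797/2000
5 5 1089/1250
6 6 1029/1250
DF(1y) is solved at step 1

step 1 [1y] bond c/1=7/80: DF=(104487/100000 − 7/80·(0))/(1+7/80) = 1201/1250 ≈ 0.960800
step 2 [2y] bond c/1=13/200: DF=(269509/250000 − 13/200·(0.960800))/(1+13/200) = 596/625 ≈ 0.953600
step 3 [3y] zero: DF = P = 4723/5000 ≈ 0.944600
step 4 [4y] zero: DF = P = 1797/2000 ≈ 0.898500
step 5 [5y] bond c/1=9/400: DF=(3901383/4000000 − 9/400·(0.960800+0.953600+0.944600+0.898500))/(1+9/400) = 1089/1250 ≈ 0.871200
step 6 [6y] bond c/1=33/400: DF=(5091927/4000000 − 33/400·(0.960800+0.953600+0.944600+0.898500+0.871200))/(1+33/400) = 1029/1250 ≈ 0.823200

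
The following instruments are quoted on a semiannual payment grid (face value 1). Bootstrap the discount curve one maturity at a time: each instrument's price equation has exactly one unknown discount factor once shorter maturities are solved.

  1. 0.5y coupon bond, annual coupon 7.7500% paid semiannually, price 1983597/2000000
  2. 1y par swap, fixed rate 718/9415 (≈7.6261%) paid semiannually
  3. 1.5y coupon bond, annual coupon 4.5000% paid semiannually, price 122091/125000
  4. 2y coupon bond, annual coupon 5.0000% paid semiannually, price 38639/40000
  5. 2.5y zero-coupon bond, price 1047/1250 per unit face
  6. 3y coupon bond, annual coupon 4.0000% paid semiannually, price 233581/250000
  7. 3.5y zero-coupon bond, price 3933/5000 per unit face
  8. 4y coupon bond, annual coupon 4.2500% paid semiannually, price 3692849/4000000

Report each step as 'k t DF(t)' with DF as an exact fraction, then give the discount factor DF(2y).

1 1/2 2387/2500
2 1 4641/5000
3 3/2 4569/5000
4 2 4371/5000
5 5/2 1047/1250
6 3 2069/2500
7 7/2 3933/5000
8 4 3883/5000
DF(2y) = 4371/5000 ≈ 0.874200

step 1 [0.5y] bond c/2=31/800: DF=(1983597/2000000 − 31/800·(0))/(1+31/800) = 2387/2500 ≈ 0.954800
step 2 [1y] swap r/2=359/9415: DF=(1 − 359/9415·(0.954800))/(1+359/9415) = 4641/5000 ≈ 0.928200
step 3 [1.5y] bond c/2=9/400: DF=(122091/125000 − 9/400·(0.954800+0.928200))/(1+9/400) = 4569/5000 ≈ 0.913800
step 4 [2y] bond c/2=1/40: DF=(38639/40000 − 1/40·(0.954800+0.928200+0.913800))/(1+1/40) = 4371/5000 ≈ 0.874200
step 5 [2.5y] zero: DF = P = 1047/1250 ≈ 0.837600
step 6 [3y] bond c/2=1/50: DF=(233581/250000 − 1/50·(0.954800+0.928200+0.913800+0.874200+0.837600))/(1+1/50) = 2069/2500 ≈ 0.827600
step 7 [3.5y] zero: DF = P = 3933/5000 ≈ 0.786600
step 8 [4y] bond c/2=17/800: DF=(3692849/4000000 − 17/800·(0.954800+0.928200+0.913800+0.874200+0.837600+0.827600+0.786600))/(1+17/800) = 3883/5000 ≈ 0.776600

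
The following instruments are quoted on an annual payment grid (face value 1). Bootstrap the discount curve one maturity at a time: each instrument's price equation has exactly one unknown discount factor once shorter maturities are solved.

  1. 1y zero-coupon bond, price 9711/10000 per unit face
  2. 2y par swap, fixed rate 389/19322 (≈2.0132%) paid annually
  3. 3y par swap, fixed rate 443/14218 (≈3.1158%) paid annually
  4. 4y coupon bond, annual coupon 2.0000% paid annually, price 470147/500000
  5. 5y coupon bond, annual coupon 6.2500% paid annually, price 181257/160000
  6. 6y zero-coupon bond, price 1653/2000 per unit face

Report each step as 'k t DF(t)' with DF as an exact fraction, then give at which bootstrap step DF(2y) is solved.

step 1 [1y] zero: DF = P = 9711/10000 ≈ 0.971100
step 2 [2y] swap r/1=389/19322: DF=(1 − 389/19322·(0.971100))/(1+389/19322) = 9611/10000 ≈ 0.961100
step 3 [3y] swap r/1=443/14218: DF=(1 − 443/14218·(0.971100+0.961100))/(1+443/14218) = 4557/5000 ≈ 0.911400
step 4 [4y] bond c/1=1/50: DF=(470147/500000 − 1/50·(0.971100+0.961100+0.911400))/(1+1/50) = 8661/10000 ≈ 0.866100
step 5 [5y] bond c/1=1/16: DF=(181257/160000 − 1/16·(0.971100+0.961100+0.911400+0.866100))/(1+1/16) = 106/125 ≈ 0.848000
step 6 [6y] zero: DF = P = 1653/2000 ≈ 0.826500

1 1 9711/10000
2 2 9611/10000
3 3 4557/5000
4 4 8661/10000
5 5 106/125
6 6 1653/2000
DF(2y) is solved at step 2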